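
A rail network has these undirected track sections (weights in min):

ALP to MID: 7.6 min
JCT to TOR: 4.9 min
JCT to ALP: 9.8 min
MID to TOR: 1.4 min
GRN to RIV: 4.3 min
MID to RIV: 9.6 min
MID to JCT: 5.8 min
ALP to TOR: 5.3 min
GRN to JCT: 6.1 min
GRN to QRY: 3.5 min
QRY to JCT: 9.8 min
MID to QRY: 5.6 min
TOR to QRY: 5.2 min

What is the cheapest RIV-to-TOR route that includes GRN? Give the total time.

Best RIV to GRN: RIV → GRN costing 4.3
Shortest GRN→TOR: GRN → QRY → TOR = 8.7
Total via GRN: 4.3 + 8.7 = 13 min.

13 min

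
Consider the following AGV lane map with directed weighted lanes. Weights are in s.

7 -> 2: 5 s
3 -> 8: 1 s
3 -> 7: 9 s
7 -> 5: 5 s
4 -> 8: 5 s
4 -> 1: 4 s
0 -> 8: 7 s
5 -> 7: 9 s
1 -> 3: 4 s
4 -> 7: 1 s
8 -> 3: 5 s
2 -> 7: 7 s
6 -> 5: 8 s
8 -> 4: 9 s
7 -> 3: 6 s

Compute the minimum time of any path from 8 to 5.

Compare a few routes:
8–4–1–3–7–5: 9+4+4+9+5 = 31
8–4–7–5: 9+1+5 = 15
8–3–7–5: 5+9+5 = 19
Cheapest is 8–4–7–5 at 15 s.

15 s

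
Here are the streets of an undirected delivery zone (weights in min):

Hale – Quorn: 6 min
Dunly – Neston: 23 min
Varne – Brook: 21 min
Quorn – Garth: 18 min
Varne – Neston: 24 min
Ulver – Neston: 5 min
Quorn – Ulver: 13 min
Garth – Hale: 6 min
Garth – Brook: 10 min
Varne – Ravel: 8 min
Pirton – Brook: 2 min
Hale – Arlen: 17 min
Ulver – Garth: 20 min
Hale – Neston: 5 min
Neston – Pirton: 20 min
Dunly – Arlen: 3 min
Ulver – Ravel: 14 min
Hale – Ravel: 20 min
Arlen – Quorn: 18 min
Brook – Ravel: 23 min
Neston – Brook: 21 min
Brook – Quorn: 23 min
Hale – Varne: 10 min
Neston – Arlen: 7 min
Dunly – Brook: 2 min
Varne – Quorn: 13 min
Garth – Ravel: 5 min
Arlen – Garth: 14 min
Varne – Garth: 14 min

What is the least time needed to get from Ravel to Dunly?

17 min

Running Dijkstra from Ravel:
Ravel: 0
Garth: 5  (via Ravel)
Varne: 8  (via Ravel)
Hale: 11  (via Garth)
Ulver: 14  (via Ravel)
Brook: 15  (via Garth)
Neston: 16  (via Hale)
Quorn: 17  (via Hale)
Dunly: 17  (via Brook)
Shortest route: Ravel–Garth–Brook–Dunly = 17 min.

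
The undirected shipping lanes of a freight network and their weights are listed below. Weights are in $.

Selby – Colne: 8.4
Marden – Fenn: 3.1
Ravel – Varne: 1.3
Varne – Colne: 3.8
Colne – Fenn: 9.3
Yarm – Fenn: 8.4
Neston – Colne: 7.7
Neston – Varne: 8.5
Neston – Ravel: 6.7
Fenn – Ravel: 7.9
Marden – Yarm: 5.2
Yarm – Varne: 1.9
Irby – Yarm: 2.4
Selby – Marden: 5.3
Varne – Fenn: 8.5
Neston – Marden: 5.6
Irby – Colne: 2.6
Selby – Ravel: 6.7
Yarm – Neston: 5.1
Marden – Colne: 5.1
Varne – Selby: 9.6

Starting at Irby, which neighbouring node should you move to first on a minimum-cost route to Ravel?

Candidate routes:
Irby–Colne–Varne–Ravel: 2.6+3.8+1.3 = 7.7
Irby–Yarm–Varne–Ravel: 2.4+1.9+1.3 = 5.6
The minimum is $5.6 via Irby–Yarm–Varne–Ravel.
So from Irby the first move is to Yarm.

Yarm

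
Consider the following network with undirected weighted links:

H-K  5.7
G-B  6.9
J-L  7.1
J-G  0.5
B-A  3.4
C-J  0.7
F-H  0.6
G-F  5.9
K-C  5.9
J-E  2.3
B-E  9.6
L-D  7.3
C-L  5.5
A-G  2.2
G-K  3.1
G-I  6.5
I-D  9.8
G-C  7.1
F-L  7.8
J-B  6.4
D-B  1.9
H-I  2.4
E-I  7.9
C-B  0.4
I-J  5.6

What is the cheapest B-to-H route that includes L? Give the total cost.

Best B to L: B–C–L costing 5.9
Shortest L→H: L–F–H = 8.4
Total via L: 5.9 + 8.4 = 14.3.

14.3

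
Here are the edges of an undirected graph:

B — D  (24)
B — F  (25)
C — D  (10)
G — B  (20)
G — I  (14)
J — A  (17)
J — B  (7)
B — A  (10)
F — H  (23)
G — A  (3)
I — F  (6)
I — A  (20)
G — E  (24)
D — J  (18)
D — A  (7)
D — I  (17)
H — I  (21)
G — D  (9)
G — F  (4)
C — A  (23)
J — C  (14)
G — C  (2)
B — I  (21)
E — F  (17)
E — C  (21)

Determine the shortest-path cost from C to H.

Running Dijkstra from C:
C: 0
G: 2  (via C)
A: 5  (via G)
F: 6  (via G)
D: 10  (via C)
I: 12  (via F)
J: 14  (via C)
B: 15  (via A)
E: 21  (via C)
H: 29  (via F)
Shortest route: C → G → F → H = 29.

29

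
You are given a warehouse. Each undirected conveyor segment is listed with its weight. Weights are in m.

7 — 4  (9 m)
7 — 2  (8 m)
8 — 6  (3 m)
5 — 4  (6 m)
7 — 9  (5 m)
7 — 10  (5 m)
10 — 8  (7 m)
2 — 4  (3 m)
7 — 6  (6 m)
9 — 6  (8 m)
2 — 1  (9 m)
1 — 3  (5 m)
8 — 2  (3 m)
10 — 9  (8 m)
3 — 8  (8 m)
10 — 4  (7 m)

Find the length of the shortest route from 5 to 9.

20 m

Settle nodes by increasing distance from 5:
5: 0
4: 6  (via 5)
2: 9  (via 4)
8: 12  (via 2)
10: 13  (via 4)
6: 15  (via 8)
7: 15  (via 4)
1: 18  (via 2)
3: 20  (via 8)
9: 20  (via 7)
Shortest route: 5 → 4 → 7 → 9 = 20 m.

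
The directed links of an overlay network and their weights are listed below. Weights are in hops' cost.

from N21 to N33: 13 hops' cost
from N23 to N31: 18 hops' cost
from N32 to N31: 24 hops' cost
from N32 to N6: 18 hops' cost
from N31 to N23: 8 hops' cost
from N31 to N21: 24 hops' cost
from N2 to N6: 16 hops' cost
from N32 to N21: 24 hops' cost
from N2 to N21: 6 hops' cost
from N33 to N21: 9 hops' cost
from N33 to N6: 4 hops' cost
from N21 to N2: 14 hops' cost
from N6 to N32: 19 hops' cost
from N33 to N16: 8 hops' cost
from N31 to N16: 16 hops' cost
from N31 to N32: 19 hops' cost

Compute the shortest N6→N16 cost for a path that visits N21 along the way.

Shortest N6→N21: N6–N32–N21 = 43
Best N21 to N16: N21–N33–N16 costing 21
Total via N21: 43 + 21 = 64 hops' cost.

64 hops' cost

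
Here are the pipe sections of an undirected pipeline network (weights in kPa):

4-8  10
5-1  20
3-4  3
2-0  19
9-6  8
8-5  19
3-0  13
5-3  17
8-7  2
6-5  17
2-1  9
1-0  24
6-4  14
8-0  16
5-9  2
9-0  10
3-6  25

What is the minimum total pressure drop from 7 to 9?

23 kPa

Enumerating some paths:
7–8–4–6–9: 2+10+14+8 = 34
7–8–5–9: 2+19+2 = 23
7–8–0–9: 2+16+10 = 28
Cheapest is 7–8–5–9 at 23 kPa.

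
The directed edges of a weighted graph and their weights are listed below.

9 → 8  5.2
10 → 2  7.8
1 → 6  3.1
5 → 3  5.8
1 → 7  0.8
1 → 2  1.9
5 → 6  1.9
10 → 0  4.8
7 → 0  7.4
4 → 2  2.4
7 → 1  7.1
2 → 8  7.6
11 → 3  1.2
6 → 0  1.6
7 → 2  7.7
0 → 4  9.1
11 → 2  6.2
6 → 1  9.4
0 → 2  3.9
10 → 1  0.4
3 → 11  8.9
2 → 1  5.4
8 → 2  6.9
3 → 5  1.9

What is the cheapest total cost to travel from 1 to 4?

Enumerating some paths:
1 → 6 → 0 → 4: 3.1+1.6+9.1 = 13.8
1 → 7 → 0 → 4: 0.8+7.4+9.1 = 17.3
The minimum is 13.8 via 1 → 6 → 0 → 4.

13.8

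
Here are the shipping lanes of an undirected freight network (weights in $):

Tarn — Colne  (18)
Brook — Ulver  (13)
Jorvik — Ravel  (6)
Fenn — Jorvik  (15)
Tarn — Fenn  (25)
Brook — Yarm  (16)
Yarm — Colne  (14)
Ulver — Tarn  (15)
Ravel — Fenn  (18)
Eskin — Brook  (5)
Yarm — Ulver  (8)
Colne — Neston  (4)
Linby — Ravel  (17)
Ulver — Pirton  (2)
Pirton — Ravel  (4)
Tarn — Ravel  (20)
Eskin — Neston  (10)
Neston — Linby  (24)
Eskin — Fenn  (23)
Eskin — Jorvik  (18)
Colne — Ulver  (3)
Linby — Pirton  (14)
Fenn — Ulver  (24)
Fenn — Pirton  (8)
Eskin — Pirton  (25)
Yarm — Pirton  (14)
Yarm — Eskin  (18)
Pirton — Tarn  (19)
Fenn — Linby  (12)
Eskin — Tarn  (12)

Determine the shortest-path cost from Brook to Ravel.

Settle nodes by increasing distance from Brook:
Brook: 0
Eskin: 5  (via Brook)
Ulver: 13  (via Brook)
Pirton: 15  (via Ulver)
Neston: 15  (via Eskin)
Yarm: 16  (via Brook)
Colne: 16  (via Ulver)
Tarn: 17  (via Eskin)
Ravel: 19  (via Pirton)
Shortest route: Brook–Ulver–Pirton–Ravel = $19.

$19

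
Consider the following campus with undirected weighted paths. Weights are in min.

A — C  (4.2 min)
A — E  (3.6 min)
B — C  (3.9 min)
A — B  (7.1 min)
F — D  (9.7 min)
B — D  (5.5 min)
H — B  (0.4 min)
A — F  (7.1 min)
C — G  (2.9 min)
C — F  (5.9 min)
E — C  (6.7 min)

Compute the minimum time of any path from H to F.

10.2 min

Enumerating some paths:
H - B - C - F: 0.4+3.9+5.9 = 10.2
H - B - A - F: 0.4+7.1+7.1 = 14.6
The minimum is 10.2 min via H - B - C - F.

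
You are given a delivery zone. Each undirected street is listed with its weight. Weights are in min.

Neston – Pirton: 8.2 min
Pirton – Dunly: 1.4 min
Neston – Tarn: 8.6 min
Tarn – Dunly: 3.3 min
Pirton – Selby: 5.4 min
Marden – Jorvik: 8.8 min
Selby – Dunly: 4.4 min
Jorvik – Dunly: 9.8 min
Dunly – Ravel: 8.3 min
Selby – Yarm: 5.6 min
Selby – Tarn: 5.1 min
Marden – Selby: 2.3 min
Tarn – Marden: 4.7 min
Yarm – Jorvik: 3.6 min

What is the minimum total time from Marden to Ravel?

15 min

Compare a few routes:
Marden–Selby–Pirton–Dunly–Ravel: 2.3+5.4+1.4+8.3 = 17.4
Marden–Selby–Dunly–Ravel: 2.3+4.4+8.3 = 15
Marden–Tarn–Dunly–Ravel: 4.7+3.3+8.3 = 16.3
Marden–Selby–Tarn–Dunly–Ravel: 2.3+5.1+3.3+8.3 = 19
Cheapest is Marden–Selby–Dunly–Ravel at 15 min.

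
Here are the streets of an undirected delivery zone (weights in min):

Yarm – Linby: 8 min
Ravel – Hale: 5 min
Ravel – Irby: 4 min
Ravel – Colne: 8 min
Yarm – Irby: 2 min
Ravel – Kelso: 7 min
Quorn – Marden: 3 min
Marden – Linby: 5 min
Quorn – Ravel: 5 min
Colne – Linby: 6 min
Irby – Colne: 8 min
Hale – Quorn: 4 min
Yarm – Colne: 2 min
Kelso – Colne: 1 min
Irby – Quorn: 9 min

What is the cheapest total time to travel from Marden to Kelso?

Settle nodes by increasing distance from Marden:
Marden: 0
Quorn: 3  (via Marden)
Linby: 5  (via Marden)
Hale: 7  (via Quorn)
Ravel: 8  (via Quorn)
Colne: 11  (via Linby)
Kelso: 12  (via Colne)
Shortest route: Marden → Linby → Colne → Kelso = 12 min.

12 min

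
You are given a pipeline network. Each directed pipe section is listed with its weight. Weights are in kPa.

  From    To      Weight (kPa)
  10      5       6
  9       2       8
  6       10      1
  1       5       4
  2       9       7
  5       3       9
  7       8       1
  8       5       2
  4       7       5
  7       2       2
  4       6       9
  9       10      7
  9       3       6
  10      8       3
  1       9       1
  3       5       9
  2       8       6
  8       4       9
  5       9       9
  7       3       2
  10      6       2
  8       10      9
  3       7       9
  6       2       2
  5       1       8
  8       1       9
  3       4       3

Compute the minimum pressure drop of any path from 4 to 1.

15 kPa

Enumerating some paths:
4 → 7 → 8 → 5 → 1: 5+1+2+8 = 16
4 → 7 → 8 → 1: 5+1+9 = 15
Cheapest is 4 → 7 → 8 → 1 at 15 kPa.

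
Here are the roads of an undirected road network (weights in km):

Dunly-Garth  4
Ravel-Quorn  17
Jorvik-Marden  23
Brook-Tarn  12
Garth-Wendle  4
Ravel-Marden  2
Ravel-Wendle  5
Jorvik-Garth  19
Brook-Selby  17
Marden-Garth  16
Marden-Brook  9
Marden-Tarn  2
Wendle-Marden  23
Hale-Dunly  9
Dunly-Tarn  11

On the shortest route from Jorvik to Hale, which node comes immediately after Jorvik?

Enumerating some paths:
Jorvik → Marden → Garth → Dunly → Hale: 23+16+4+9 = 52
Jorvik → Garth → Dunly → Hale: 19+4+9 = 32
Jorvik → Marden → Ravel → Wendle → Garth → Dunly → Hale: 23+2+5+4+4+9 = 47
Jorvik → Marden → Tarn → Dunly → Hale: 23+2+11+9 = 45
The minimum is 32 km via Jorvik → Garth → Dunly → Hale.
So from Jorvik the first move is to Garth.

Garth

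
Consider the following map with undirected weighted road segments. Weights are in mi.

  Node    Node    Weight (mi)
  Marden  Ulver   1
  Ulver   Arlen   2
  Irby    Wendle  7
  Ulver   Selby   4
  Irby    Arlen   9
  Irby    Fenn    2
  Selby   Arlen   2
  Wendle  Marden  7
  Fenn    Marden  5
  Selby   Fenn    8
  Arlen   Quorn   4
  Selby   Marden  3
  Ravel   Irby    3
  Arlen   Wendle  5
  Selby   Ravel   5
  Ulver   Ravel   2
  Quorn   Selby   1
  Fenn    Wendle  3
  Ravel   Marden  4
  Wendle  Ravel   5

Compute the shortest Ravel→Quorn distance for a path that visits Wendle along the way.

Best Ravel to Wendle: Ravel–Wendle costing 5
Shortest Wendle→Quorn: Wendle–Arlen–Selby–Quorn = 8
Total via Wendle: 5 + 8 = 13 mi.

13 mi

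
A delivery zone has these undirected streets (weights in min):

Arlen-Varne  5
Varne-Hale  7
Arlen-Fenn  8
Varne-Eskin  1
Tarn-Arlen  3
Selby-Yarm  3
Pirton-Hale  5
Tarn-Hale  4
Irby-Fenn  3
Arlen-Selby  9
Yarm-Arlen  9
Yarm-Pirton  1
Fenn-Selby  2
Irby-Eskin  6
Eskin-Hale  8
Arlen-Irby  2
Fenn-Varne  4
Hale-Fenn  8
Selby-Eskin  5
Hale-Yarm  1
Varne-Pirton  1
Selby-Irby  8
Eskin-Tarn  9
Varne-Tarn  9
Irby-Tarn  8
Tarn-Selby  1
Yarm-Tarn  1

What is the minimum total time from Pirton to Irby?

Enumerating some paths:
Pirton - Yarm - Tarn - Arlen - Irby: 1+1+3+2 = 7
Pirton - Yarm - Tarn - Selby - Fenn - Irby: 1+1+1+2+3 = 8
Pirton - Varne - Fenn - Irby: 1+4+3 = 8
The minimum is 7 min via Pirton - Yarm - Tarn - Arlen - Irby.

7 min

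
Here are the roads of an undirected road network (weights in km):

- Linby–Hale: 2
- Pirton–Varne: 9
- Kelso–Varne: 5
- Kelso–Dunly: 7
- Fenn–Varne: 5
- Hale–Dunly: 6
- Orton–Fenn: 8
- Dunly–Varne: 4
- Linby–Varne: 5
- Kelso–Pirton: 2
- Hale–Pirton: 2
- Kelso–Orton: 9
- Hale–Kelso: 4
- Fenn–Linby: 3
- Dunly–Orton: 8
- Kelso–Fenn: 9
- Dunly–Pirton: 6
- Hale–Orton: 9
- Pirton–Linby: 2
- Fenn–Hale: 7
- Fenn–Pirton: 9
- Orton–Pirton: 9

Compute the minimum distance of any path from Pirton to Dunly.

6 km

Enumerating some paths:
Pirton - Dunly: 6 = 6
Pirton - Linby - Hale - Dunly: 2+2+6 = 10
Pirton - Hale - Dunly: 2+6 = 8
Pirton - Kelso - Dunly: 2+7 = 9
Cheapest is Pirton - Dunly at 6 km.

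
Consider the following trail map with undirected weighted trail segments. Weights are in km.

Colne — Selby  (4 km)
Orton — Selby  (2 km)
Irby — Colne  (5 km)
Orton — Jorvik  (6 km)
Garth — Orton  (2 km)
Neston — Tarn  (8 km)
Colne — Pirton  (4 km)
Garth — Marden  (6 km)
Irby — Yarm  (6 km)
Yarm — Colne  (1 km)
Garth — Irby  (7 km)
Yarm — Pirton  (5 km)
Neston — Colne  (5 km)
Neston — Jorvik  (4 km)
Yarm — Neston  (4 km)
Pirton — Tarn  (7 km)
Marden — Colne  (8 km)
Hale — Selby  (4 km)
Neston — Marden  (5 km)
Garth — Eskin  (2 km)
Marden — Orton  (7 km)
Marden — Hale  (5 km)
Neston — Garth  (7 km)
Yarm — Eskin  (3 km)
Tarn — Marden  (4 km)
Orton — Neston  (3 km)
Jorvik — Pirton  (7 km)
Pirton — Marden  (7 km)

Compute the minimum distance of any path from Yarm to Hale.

Enumerating some paths:
Yarm - Eskin - Garth - Orton - Selby - Hale: 3+2+2+2+4 = 13
Yarm - Neston - Orton - Selby - Hale: 4+3+2+4 = 13
Yarm - Colne - Selby - Hale: 1+4+4 = 9
Cheapest is Yarm - Colne - Selby - Hale at 9 km.

9 km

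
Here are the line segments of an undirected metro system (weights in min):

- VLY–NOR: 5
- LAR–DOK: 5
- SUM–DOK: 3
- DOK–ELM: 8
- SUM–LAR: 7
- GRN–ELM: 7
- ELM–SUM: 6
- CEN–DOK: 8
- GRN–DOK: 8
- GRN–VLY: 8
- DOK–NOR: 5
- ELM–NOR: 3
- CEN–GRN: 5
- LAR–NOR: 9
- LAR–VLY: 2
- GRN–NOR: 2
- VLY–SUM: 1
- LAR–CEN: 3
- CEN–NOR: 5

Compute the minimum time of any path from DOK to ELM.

8 min

Compare a few routes:
DOK - ELM: 8 = 8
DOK - SUM - ELM: 3+6 = 9
Cheapest is DOK - ELM at 8 min.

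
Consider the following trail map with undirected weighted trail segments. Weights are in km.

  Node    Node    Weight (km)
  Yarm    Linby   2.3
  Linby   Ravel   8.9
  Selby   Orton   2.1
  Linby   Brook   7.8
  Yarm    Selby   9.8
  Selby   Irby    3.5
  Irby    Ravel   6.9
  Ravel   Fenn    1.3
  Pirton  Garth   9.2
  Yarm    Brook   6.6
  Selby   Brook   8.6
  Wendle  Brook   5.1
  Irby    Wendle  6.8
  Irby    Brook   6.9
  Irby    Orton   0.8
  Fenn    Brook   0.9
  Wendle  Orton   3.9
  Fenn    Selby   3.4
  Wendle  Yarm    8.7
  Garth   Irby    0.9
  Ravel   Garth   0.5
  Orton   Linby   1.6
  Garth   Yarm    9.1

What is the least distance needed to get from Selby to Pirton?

Running Dijkstra from Selby:
Selby: 0
Orton: 2.1  (via Selby)
Irby: 2.9  (via Orton)
Fenn: 3.4  (via Selby)
Linby: 3.7  (via Orton)
Garth: 3.8  (via Irby)
Brook: 4.3  (via Fenn)
Ravel: 4.3  (via Garth)
Yarm: 6  (via Linby)
Wendle: 6  (via Orton)
Pirton: 13  (via Garth)
Shortest route: Selby–Orton–Irby–Garth–Pirton = 13 km.

13 km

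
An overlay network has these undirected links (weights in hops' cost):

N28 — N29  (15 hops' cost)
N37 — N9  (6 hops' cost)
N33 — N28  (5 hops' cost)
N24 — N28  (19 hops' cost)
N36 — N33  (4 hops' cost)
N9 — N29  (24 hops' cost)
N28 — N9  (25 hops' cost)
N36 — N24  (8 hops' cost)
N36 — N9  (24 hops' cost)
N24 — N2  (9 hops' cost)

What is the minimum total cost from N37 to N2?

Candidate routes:
N37 → N9 → N28 → N33 → N36 → N24 → N2: 6+25+5+4+8+9 = 57
N37 → N9 → N36 → N24 → N2: 6+24+8+9 = 47
N37 → N9 → N28 → N24 → N2: 6+25+19+9 = 59
Cheapest is N37 → N9 → N36 → N24 → N2 at 47 hops' cost.

47 hops' cost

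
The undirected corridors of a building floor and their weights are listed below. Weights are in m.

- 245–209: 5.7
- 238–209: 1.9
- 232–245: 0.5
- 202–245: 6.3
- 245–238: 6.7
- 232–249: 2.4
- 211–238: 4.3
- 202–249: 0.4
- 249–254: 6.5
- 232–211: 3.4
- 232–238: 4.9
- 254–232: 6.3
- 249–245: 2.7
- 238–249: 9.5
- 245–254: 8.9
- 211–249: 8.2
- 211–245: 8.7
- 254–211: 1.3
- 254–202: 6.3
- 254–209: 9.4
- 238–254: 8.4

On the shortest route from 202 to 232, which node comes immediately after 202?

249

Enumerating some paths:
202–249–232: 0.4+2.4 = 2.8
202–249–245–232: 0.4+2.7+0.5 = 3.6
The minimum is 2.8 m via 202–249–232.
So from 202 the first move is to 249.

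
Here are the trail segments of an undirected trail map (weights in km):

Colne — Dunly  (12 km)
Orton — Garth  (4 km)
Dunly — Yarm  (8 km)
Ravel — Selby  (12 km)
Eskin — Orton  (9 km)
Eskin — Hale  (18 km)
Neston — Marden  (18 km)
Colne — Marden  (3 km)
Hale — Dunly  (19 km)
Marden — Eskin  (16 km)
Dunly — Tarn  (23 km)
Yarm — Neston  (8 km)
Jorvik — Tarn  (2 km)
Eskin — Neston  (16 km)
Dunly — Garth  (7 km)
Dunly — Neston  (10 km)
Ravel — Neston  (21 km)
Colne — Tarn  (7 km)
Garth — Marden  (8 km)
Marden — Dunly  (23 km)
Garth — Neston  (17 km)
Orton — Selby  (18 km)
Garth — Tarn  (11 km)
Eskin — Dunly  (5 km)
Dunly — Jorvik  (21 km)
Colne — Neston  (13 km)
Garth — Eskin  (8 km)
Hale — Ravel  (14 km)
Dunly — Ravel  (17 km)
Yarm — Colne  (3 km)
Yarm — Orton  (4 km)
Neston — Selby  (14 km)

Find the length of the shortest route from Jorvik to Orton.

16 km

Compare a few routes:
Jorvik → Tarn → Garth → Eskin → Orton: 2+11+8+9 = 30
Jorvik → Tarn → Colne → Marden → Garth → Orton: 2+7+3+8+4 = 24
Jorvik → Tarn → Garth → Orton: 2+11+4 = 17
Jorvik → Tarn → Colne → Yarm → Orton: 2+7+3+4 = 16
Cheapest is Jorvik → Tarn → Colne → Yarm → Orton at 16 km.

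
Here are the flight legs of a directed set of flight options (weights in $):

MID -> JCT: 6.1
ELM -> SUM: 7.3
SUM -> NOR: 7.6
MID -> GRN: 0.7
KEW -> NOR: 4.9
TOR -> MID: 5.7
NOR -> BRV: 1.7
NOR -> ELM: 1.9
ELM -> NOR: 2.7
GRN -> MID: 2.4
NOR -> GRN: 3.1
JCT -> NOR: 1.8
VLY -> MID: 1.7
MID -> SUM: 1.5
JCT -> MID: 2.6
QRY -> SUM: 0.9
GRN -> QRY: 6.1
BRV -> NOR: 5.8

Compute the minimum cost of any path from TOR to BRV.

$15.3

Shortest distances from TOR:
TOR: 0
MID: 5.7  (via TOR)
GRN: 6.4  (via MID)
SUM: 7.2  (via MID)
JCT: 11.8  (via MID)
QRY: 12.5  (via GRN)
NOR: 13.6  (via JCT)
BRV: 15.3  (via NOR)
Shortest route: TOR–MID–JCT–NOR–BRV = $15.3.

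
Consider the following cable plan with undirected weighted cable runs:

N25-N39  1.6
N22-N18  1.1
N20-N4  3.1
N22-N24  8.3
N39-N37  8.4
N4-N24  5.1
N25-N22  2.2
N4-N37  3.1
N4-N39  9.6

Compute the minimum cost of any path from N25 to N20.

Enumerating some paths:
N25 → N39 → N37 → N4 → N20: 1.6+8.4+3.1+3.1 = 16.2
N25 → N39 → N4 → N20: 1.6+9.6+3.1 = 14.3
N25 → N22 → N24 → N4 → N20: 2.2+8.3+5.1+3.1 = 18.7
The minimum is 14.3 via N25 → N39 → N4 → N20.

14.3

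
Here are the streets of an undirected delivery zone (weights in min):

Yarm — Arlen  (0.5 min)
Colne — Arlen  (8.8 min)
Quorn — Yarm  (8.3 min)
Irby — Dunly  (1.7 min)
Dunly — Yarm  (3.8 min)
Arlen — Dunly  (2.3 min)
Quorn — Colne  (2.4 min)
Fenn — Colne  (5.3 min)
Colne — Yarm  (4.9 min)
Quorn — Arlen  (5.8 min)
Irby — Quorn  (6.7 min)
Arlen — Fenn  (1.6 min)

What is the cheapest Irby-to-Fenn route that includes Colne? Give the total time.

14.4 min

Shortest Irby→Colne: Irby–Quorn–Colne = 9.1
Shortest Colne→Fenn: Colne–Fenn = 5.3
Total via Colne: 9.1 + 5.3 = 14.4 min.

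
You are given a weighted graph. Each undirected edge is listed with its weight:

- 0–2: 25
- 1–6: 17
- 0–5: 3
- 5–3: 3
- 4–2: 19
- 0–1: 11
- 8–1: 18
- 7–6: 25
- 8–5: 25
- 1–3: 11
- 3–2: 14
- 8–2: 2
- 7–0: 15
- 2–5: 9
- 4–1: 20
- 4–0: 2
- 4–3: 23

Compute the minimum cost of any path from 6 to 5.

Enumerating some paths:
6 - 7 - 0 - 5: 25+15+3 = 43
6 - 1 - 0 - 5: 17+11+3 = 31
6 - 1 - 4 - 0 - 5: 17+20+2+3 = 42
6 - 1 - 8 - 2 - 5: 17+18+2+9 = 46
The minimum is 31 via 6 - 1 - 0 - 5.

31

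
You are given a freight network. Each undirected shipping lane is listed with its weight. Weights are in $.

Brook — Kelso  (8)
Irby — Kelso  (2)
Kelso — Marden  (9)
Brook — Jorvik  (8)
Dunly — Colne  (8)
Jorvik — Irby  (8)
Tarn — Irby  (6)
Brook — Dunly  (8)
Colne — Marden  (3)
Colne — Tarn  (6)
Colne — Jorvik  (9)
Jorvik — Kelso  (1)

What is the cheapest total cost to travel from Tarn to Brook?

Enumerating some paths:
Tarn → Irby → Kelso → Brook: 6+2+8 = 16
Tarn → Irby → Kelso → Jorvik → Brook: 6+2+1+8 = 17
Tarn → Colne → Dunly → Brook: 6+8+8 = 22
The minimum is $16 via Tarn → Irby → Kelso → Brook.

$16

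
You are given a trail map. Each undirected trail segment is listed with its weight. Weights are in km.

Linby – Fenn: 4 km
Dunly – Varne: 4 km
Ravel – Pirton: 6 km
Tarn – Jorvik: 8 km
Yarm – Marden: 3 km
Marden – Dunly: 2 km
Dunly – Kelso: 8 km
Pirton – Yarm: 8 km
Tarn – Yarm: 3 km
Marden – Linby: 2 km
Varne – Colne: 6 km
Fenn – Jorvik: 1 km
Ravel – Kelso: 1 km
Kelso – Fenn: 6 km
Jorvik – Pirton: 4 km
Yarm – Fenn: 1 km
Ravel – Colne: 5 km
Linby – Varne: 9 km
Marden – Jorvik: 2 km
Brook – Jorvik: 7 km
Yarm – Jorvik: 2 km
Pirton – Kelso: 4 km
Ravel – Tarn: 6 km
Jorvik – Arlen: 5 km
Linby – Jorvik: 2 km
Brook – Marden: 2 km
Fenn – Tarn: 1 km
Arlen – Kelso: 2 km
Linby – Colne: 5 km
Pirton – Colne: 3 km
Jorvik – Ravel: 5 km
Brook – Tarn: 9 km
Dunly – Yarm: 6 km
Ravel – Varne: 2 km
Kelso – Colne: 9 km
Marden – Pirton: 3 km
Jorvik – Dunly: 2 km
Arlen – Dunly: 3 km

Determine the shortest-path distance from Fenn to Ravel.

6 km

Candidate routes:
Fenn → Yarm → Jorvik → Ravel: 1+2+5 = 8
Fenn → Jorvik → Ravel: 1+5 = 6
Fenn → Kelso → Ravel: 6+1 = 7
Fenn → Tarn → Ravel: 1+6 = 7
Cheapest is Fenn → Jorvik → Ravel at 6 km.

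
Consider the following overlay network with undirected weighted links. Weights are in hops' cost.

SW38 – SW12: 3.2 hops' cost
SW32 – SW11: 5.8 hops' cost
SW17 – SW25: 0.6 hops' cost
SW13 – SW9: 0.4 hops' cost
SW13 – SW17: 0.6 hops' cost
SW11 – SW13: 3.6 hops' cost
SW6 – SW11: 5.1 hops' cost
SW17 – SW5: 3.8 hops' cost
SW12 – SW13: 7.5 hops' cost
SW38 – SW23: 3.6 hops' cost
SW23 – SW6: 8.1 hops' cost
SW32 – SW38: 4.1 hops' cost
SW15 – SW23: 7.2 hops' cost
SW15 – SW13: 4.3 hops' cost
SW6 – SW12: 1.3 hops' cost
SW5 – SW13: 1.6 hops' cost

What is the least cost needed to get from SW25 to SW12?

Settle nodes by increasing distance from SW25:
SW25: 0
SW17: 0.6  (via SW25)
SW13: 1.2  (via SW17)
SW9: 1.6  (via SW13)
SW5: 2.8  (via SW13)
SW11: 4.8  (via SW13)
SW15: 5.5  (via SW13)
SW12: 8.7  (via SW13)
Shortest route: SW25 → SW17 → SW13 → SW12 = 8.7 hops' cost.

8.7 hops' cost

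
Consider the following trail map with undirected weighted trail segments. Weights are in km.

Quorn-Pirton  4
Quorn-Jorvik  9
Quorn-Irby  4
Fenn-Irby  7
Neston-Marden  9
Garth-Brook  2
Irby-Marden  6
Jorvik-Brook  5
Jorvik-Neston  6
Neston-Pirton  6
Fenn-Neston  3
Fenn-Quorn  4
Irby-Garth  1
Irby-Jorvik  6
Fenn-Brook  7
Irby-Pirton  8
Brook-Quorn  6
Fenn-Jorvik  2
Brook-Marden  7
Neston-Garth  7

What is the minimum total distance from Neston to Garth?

7 km

Settle nodes by increasing distance from Neston:
Neston: 0
Fenn: 3  (via Neston)
Jorvik: 5  (via Fenn)
Pirton: 6  (via Neston)
Garth: 7  (via Neston)
Shortest route: Neston → Garth = 7 km.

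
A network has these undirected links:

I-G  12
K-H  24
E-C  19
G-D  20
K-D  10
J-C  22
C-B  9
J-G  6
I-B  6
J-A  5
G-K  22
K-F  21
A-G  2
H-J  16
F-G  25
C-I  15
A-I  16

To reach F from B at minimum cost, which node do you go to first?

Enumerating some paths:
B - I - G - F: 6+12+25 = 43
B - I - A - G - F: 6+16+2+25 = 49
Cheapest is B - I - G - F at 43.
So from B the first move is to I.

I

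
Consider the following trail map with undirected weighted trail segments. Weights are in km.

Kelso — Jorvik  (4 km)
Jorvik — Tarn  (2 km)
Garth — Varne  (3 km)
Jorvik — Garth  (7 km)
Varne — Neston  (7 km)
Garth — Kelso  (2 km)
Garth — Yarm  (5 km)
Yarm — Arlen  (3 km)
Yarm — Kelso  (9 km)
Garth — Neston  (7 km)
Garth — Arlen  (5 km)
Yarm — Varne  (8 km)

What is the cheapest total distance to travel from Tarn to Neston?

15 km

Running Dijkstra from Tarn:
Tarn: 0
Jorvik: 2  (via Tarn)
Kelso: 6  (via Jorvik)
Garth: 8  (via Kelso)
Varne: 11  (via Garth)
Yarm: 13  (via Garth)
Arlen: 13  (via Garth)
Neston: 15  (via Garth)
Shortest route: Tarn → Jorvik → Kelso → Garth → Neston = 15 km.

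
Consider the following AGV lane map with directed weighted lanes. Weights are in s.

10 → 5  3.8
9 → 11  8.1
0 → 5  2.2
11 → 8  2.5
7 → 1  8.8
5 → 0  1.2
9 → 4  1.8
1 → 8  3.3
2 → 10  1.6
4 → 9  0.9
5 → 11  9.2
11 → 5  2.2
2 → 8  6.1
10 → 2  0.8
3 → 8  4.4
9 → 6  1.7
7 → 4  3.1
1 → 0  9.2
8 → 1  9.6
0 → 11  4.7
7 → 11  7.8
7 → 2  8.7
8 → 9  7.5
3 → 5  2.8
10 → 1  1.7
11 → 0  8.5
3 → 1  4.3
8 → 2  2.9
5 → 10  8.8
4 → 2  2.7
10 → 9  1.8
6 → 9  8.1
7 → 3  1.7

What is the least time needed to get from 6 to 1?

Enumerating some paths:
6–9–11–8–2–10–1: 8.1+8.1+2.5+2.9+1.6+1.7 = 24.9
6–9–4–2–10–1: 8.1+1.8+2.7+1.6+1.7 = 15.9
6–9–11–8–1: 8.1+8.1+2.5+9.6 = 28.3
6–9–4–2–8–1: 8.1+1.8+2.7+6.1+9.6 = 28.3
The minimum is 15.9 s via 6–9–4–2–10–1.

15.9 s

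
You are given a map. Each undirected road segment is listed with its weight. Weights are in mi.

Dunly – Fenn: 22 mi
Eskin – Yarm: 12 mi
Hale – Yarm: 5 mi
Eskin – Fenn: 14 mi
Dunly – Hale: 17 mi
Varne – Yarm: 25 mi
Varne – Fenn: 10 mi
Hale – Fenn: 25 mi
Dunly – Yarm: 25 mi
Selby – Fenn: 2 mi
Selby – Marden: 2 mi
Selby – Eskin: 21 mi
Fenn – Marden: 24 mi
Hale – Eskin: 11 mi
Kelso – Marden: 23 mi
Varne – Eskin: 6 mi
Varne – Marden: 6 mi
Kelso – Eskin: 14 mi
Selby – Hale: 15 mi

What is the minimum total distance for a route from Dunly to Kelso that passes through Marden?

Shortest Dunly→Marden: Dunly → Fenn → Selby → Marden = 26
Shortest Marden→Kelso: Marden → Kelso = 23
Total via Marden: 26 + 23 = 49 mi.

49 mi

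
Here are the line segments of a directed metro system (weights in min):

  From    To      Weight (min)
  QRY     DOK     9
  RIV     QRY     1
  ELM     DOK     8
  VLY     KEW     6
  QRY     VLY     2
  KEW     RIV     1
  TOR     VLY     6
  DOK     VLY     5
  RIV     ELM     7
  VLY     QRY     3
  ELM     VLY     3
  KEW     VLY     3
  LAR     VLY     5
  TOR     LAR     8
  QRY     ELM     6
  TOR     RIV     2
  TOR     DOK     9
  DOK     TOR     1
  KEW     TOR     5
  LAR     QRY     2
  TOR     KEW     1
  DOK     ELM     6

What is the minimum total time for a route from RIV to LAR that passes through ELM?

24 min

Best RIV to ELM: RIV–ELM costing 7
Best ELM to LAR: ELM–DOK–TOR–LAR costing 17
Total via ELM: 7 + 17 = 24 min.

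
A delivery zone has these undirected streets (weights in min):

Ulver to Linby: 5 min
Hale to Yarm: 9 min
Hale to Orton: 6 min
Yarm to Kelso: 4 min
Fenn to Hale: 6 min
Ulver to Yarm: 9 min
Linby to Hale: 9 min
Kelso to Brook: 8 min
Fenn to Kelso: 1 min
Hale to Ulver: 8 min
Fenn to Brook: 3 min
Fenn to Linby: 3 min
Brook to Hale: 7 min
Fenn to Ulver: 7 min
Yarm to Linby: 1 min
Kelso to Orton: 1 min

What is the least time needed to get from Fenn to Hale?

Enumerating some paths:
Fenn - Brook - Hale: 3+7 = 10
Fenn - Hale: 6 = 6
Fenn - Kelso - Orton - Hale: 1+1+6 = 8
The minimum is 6 min via Fenn - Hale.

6 min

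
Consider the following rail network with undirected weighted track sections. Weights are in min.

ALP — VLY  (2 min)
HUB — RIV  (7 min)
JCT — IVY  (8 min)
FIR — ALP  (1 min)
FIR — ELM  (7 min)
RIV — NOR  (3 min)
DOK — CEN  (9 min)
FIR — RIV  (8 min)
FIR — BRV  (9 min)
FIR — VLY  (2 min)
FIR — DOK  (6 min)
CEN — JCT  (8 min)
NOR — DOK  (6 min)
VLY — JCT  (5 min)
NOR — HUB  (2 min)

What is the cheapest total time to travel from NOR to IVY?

Enumerating some paths:
NOR → DOK → FIR → VLY → JCT → IVY: 6+6+2+5+8 = 27
NOR → RIV → FIR → ALP → VLY → JCT → IVY: 3+8+1+2+5+8 = 27
NOR → RIV → FIR → VLY → JCT → IVY: 3+8+2+5+8 = 26
The minimum is 26 min via NOR → RIV → FIR → VLY → JCT → IVY.

26 min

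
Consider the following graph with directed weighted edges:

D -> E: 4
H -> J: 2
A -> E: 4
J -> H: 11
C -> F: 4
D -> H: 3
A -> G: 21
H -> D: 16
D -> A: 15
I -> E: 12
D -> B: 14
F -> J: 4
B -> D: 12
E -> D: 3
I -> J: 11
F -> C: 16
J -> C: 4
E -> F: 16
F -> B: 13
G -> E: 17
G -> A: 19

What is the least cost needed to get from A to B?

Candidate routes:
A–E–F–B: 4+16+13 = 33
A–E–D–B: 4+3+14 = 21
Cheapest is A–E–D–B at 21.

21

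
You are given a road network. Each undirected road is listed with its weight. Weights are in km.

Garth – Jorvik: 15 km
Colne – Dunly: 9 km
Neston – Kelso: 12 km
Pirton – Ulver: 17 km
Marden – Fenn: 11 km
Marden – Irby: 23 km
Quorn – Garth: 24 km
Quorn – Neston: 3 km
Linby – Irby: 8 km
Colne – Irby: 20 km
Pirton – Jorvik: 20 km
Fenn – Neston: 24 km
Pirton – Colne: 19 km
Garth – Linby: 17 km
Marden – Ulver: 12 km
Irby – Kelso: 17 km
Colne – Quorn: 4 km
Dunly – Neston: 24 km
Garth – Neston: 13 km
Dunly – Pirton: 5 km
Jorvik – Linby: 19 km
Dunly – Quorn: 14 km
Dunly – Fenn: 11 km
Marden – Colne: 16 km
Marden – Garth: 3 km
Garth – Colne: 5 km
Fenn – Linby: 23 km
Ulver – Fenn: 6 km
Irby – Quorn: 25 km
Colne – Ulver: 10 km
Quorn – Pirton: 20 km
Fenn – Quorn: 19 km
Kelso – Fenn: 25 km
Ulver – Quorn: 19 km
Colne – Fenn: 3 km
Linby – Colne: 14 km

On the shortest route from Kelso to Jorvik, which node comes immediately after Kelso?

Enumerating some paths:
Kelso → Irby → Linby → Jorvik: 17+8+19 = 44
Kelso → Neston → Garth → Jorvik: 12+13+15 = 40
Kelso → Fenn → Colne → Garth → Jorvik: 25+3+5+15 = 48
Kelso → Neston → Quorn → Colne → Garth → Jorvik: 12+3+4+5+15 = 39
Cheapest is Kelso → Neston → Quorn → Colne → Garth → Jorvik at 39 km.
So from Kelso the first move is to Neston.

Neston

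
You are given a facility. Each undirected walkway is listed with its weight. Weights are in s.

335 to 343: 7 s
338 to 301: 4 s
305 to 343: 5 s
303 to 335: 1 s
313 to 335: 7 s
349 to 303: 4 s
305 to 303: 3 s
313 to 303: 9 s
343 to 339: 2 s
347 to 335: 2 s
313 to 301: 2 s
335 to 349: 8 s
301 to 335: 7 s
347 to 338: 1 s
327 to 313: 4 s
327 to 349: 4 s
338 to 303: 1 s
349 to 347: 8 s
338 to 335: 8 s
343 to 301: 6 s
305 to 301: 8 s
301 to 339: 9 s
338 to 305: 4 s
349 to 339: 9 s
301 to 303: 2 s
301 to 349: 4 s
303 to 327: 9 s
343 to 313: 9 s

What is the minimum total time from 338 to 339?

11 s

Compare a few routes:
338–303–335–343–339: 1+1+7+2 = 11
338–303–301–339: 1+2+9 = 12
Cheapest is 338–303–335–343–339 at 11 s.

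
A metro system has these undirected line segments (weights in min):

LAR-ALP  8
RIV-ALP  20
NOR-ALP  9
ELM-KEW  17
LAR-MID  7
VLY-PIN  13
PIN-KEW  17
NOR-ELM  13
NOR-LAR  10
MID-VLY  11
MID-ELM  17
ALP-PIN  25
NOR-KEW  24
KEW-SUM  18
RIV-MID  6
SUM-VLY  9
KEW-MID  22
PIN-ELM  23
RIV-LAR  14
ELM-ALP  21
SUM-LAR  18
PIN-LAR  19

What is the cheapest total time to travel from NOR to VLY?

28 min

Settle nodes by increasing distance from NOR:
NOR: 0
ALP: 9  (via NOR)
LAR: 10  (via NOR)
ELM: 13  (via NOR)
MID: 17  (via LAR)
RIV: 23  (via MID)
KEW: 24  (via NOR)
VLY: 28  (via MID)
Shortest route: NOR–LAR–MID–VLY = 28 min.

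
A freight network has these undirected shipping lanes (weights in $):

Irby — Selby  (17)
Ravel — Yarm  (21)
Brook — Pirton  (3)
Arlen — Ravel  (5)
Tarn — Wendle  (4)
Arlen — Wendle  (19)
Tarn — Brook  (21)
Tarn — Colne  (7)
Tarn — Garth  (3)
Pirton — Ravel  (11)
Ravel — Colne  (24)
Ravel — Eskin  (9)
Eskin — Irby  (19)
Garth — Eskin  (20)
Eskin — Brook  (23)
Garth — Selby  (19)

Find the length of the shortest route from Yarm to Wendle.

$45

Candidate routes:
Yarm–Ravel–Eskin–Garth–Tarn–Wendle: 21+9+20+3+4 = 57
Yarm–Ravel–Colne–Tarn–Wendle: 21+24+7+4 = 56
Yarm–Ravel–Arlen–Wendle: 21+5+19 = 45
The minimum is $45 via Yarm–Ravel–Arlen–Wendle.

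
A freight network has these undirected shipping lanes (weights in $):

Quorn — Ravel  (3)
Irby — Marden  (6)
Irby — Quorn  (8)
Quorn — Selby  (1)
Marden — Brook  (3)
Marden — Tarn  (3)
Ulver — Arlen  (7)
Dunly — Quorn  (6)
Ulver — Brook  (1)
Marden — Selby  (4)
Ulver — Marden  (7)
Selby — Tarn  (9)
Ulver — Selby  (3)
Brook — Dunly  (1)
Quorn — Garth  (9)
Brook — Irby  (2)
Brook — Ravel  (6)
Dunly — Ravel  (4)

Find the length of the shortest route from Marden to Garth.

Shortest distances from Marden:
Marden: 0
Brook: 3  (via Marden)
Tarn: 3  (via Marden)
Ulver: 4  (via Brook)
Dunly: 4  (via Brook)
Selby: 4  (via Marden)
Quorn: 5  (via Selby)
Irby: 5  (via Brook)
Ravel: 8  (via Dunly)
Arlen: 11  (via Ulver)
Garth: 14  (via Quorn)
Shortest route: Marden–Selby–Quorn–Garth = $14.

$14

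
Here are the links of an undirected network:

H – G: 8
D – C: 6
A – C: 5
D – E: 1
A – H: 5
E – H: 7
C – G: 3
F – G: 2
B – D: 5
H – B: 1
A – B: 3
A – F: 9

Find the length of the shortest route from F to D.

Settle nodes by increasing distance from F:
F: 0
G: 2  (via F)
C: 5  (via G)
A: 9  (via F)
H: 10  (via G)
B: 11  (via H)
D: 11  (via C)
Shortest route: F → G → C → D = 11.

11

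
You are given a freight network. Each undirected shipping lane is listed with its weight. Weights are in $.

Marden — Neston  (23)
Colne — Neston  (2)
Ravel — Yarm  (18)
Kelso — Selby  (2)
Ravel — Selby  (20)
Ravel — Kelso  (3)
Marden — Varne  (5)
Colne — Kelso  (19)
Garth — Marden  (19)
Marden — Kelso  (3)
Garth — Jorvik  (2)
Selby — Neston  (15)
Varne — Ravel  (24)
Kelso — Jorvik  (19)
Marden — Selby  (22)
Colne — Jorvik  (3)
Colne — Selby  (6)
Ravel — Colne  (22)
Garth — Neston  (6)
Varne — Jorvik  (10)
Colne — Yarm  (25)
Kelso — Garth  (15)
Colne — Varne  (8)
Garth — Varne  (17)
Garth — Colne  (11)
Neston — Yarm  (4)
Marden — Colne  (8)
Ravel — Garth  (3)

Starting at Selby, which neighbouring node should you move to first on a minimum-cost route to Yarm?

Compare a few routes:
Selby → Neston → Yarm: 15+4 = 19
Selby → Colne → Neston → Yarm: 6+2+4 = 12
Selby → Kelso → Ravel → Garth → Neston → Yarm: 2+3+3+6+4 = 18
The minimum is $12 via Selby → Colne → Neston → Yarm.
So from Selby the first move is to Colne.

Colne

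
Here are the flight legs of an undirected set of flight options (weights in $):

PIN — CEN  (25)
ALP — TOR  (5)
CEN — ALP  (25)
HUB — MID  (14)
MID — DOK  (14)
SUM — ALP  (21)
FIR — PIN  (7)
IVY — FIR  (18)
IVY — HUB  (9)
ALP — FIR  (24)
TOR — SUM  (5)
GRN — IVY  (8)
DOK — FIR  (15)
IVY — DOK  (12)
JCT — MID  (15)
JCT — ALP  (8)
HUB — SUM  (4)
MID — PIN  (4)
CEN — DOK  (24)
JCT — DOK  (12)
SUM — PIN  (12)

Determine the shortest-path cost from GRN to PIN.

$33

Compare a few routes:
GRN–IVY–HUB–SUM–PIN: 8+9+4+12 = 33
GRN–IVY–HUB–MID–PIN: 8+9+14+4 = 35
The minimum is $33 via GRN–IVY–HUB–SUM–PIN.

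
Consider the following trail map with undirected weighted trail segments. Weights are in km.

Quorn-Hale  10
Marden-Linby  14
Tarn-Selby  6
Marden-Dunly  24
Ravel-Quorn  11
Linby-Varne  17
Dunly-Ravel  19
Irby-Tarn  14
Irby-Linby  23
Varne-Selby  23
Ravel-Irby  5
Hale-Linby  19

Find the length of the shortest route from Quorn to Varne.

Compare a few routes:
Quorn → Ravel → Irby → Tarn → Selby → Varne: 11+5+14+6+23 = 59
Quorn → Hale → Linby → Varne: 10+19+17 = 46
Quorn → Ravel → Irby → Linby → Varne: 11+5+23+17 = 56
The minimum is 46 km via Quorn → Hale → Linby → Varne.

46 km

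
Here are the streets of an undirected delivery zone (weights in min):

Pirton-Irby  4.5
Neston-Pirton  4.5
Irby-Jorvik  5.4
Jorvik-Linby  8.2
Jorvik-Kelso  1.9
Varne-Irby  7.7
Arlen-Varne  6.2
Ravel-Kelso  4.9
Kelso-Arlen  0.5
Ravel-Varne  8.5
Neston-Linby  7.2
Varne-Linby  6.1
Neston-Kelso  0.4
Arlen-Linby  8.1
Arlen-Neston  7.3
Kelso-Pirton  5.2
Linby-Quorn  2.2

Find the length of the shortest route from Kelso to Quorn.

Enumerating some paths:
Kelso → Arlen → Linby → Quorn: 0.5+8.1+2.2 = 10.8
Kelso → Neston → Linby → Quorn: 0.4+7.2+2.2 = 9.8
The minimum is 9.8 min via Kelso → Neston → Linby → Quorn.

9.8 min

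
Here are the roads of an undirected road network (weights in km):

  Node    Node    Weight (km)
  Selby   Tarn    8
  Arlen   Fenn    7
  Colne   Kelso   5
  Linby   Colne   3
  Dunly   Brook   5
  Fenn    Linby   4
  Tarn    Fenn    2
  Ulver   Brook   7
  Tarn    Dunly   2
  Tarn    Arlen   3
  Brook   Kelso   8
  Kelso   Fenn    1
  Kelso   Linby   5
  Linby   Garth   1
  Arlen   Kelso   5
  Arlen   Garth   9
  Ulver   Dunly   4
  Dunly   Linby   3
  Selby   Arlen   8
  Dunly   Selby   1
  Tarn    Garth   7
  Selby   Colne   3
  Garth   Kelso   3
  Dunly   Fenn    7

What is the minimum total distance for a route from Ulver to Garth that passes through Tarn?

12 km

Shortest Ulver→Tarn: Ulver → Dunly → Tarn = 6
Shortest Tarn→Garth: Tarn → Fenn → Kelso → Garth = 6
Total via Tarn: 6 + 6 = 12 km.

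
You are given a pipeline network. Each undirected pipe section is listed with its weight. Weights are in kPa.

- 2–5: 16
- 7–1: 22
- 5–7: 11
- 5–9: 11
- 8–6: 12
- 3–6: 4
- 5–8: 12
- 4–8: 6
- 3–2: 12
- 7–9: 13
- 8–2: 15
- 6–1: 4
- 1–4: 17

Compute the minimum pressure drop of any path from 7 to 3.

30 kPa

Settle nodes by increasing distance from 7:
7: 0
5: 11  (via 7)
9: 13  (via 7)
1: 22  (via 7)
8: 23  (via 5)
6: 26  (via 1)
2: 27  (via 5)
4: 29  (via 8)
3: 30  (via 6)
Shortest route: 7–1–6–3 = 30 kPa.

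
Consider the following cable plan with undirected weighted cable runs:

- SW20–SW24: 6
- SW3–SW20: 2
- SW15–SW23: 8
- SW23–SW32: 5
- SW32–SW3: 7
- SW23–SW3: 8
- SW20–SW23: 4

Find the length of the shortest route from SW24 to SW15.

18

Compare a few routes:
SW24 - SW20 - SW3 - SW23 - SW15: 6+2+8+8 = 24
SW24 - SW20 - SW23 - SW15: 6+4+8 = 18
The minimum is 18 via SW24 - SW20 - SW23 - SW15.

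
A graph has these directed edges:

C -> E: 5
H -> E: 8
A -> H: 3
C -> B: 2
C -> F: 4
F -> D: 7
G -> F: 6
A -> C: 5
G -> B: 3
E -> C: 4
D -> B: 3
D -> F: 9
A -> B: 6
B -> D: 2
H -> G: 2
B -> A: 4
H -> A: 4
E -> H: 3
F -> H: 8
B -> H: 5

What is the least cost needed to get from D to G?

10

Compare a few routes:
D - B - A - H - G: 3+4+3+2 = 12
D - B - H - G: 3+5+2 = 10
Cheapest is D - B - H - G at 10.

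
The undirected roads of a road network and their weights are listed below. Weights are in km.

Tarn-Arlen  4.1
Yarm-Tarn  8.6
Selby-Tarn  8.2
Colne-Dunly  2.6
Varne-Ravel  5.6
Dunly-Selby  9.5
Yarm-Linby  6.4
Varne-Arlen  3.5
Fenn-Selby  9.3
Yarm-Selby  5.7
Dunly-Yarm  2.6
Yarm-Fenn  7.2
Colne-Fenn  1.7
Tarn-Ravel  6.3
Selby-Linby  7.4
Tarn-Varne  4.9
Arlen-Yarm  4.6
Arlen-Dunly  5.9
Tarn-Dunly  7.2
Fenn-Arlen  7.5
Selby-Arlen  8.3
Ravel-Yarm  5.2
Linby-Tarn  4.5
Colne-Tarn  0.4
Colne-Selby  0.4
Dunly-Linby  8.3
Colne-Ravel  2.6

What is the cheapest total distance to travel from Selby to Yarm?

5.6 km

Settle nodes by increasing distance from Selby:
Selby: 0
Colne: 0.4  (via Selby)
Tarn: 0.8  (via Colne)
Fenn: 2.1  (via Colne)
Ravel: 3  (via Colne)
Dunly: 3  (via Colne)
Arlen: 4.9  (via Tarn)
Linby: 5.3  (via Tarn)
Yarm: 5.6  (via Dunly)
Shortest route: Selby–Colne–Dunly–Yarm = 5.6 km.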